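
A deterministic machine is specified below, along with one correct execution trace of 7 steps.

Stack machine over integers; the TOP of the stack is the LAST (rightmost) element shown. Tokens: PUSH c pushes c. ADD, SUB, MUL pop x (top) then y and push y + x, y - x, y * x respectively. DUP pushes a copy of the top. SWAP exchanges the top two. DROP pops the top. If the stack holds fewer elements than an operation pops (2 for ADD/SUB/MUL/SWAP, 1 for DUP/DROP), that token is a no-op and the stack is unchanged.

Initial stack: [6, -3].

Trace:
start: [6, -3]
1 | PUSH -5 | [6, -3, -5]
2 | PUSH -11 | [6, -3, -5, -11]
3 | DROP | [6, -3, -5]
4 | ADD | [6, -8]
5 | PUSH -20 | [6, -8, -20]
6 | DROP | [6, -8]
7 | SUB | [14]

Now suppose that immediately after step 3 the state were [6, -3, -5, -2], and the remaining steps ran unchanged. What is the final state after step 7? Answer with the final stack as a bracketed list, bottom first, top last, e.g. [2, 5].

[6, 4]

state after step 3 := [6, -3, -5, -2]
4 | ADD | [6, -3, -7]
5 | PUSH -20 | [6, -3, -7, -20]
6 | DROP | [6, -3, -7]
7 | SUB | [6, 4]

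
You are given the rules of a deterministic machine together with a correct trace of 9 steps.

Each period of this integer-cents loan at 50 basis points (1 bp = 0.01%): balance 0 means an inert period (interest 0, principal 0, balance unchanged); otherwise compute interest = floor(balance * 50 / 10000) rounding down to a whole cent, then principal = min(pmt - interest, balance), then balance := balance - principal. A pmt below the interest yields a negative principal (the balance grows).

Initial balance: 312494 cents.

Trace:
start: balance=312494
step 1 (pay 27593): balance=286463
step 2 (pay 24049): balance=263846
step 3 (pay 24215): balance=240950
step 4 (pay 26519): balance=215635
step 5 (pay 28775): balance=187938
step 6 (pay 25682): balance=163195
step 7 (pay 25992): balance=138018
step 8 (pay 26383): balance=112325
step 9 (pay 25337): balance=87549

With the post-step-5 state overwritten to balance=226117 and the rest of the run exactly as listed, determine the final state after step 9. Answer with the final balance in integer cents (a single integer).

state after step 5 := balance=226117
step 6 (pay 25682): balance=201565
step 7 (pay 25992): balance=176580
step 8 (pay 26383): balance=151079
step 9 (pay 25337): balance=126497

126497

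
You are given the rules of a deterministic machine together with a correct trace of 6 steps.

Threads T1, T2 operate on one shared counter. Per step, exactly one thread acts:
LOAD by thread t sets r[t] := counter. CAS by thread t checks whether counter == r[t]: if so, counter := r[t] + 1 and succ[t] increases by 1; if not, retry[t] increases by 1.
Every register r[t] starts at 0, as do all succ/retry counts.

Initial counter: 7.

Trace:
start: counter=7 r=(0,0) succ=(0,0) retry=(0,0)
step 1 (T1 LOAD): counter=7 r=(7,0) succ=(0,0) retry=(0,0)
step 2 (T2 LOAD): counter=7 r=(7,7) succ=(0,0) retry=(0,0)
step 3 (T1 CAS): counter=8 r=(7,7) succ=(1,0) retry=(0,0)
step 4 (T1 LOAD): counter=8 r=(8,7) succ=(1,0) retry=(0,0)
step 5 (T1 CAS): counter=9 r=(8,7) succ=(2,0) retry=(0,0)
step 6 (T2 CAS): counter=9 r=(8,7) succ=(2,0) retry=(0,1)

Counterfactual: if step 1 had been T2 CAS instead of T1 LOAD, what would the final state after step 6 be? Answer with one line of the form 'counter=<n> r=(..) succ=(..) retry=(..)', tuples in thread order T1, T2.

(re-executing from step 1 with the substitution; state before step 1: counter=7 r=(0,0) succ=(0,0) retry=(0,0))
step 1 (T2 CAS): counter=7 r=(0,0) succ=(0,0) retry=(0,1)
step 2 (T2 LOAD): counter=7 r=(0,7) succ=(0,0) retry=(0,1)
step 3 (T1 CAS): counter=7 r=(0,7) succ=(0,0) retry=(1,1)
step 4 (T1 LOAD): counter=7 r=(7,7) succ=(0,0) retry=(1,1)
step 5 (T1 CAS): counter=8 r=(7,7) succ=(1,0) retry=(1,1)
step 6 (T2 CAS): counter=8 r=(7,7) succ=(1,0) retry=(1,2)

counter=8 r=(7,7) succ=(1,0) retry=(1,2)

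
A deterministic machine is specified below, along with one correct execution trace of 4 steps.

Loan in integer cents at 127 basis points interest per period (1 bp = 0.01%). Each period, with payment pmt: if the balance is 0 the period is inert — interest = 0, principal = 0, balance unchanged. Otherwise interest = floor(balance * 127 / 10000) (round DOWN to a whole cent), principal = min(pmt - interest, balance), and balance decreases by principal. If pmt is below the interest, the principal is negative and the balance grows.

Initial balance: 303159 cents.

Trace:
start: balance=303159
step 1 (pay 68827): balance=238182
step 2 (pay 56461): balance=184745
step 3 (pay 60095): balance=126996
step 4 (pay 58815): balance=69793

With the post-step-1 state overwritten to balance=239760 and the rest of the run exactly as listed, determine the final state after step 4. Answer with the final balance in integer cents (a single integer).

71432

state after step 1 := balance=239760
step 2 (pay 56461): balance=186343
step 3 (pay 60095): balance=128614
step 4 (pay 58815): balance=71432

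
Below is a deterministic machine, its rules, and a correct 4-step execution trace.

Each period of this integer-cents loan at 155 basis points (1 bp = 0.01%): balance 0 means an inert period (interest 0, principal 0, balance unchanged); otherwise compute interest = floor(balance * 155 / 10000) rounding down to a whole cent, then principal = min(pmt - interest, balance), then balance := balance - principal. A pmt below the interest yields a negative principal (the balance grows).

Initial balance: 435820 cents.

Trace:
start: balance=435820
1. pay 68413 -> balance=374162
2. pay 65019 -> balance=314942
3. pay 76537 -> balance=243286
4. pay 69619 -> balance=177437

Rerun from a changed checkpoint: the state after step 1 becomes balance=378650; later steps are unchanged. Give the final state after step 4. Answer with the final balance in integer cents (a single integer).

state after step 1 := balance=378650
2. pay 65019 -> balance=319500
3. pay 76537 -> balance=247915
4. pay 69619 -> balance=182138

182138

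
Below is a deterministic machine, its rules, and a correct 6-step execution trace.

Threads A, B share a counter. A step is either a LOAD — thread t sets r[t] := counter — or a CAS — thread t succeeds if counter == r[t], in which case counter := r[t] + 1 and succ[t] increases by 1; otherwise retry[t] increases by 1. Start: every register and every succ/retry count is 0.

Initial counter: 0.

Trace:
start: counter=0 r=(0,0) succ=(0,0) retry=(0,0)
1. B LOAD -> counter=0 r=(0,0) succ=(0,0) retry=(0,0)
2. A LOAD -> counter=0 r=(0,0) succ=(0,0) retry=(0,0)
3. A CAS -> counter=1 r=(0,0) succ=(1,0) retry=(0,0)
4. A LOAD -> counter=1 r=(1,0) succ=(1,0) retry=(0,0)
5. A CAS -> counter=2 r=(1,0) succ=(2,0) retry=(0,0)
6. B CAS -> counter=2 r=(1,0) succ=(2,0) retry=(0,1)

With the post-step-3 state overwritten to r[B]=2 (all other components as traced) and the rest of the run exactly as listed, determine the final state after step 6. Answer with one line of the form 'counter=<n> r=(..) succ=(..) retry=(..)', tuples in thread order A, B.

counter=3 r=(1,2) succ=(2,1) retry=(0,0)

state after step 3 := counter=1 r=(0,2) succ=(1,0) retry=(0,0)
4. A LOAD -> counter=1 r=(1,2) succ=(1,0) retry=(0,0)
5. A CAS -> counter=2 r=(1,2) succ=(2,0) retry=(0,0)
6. B CAS -> counter=3 r=(1,2) succ=(2,1) retry=(0,0)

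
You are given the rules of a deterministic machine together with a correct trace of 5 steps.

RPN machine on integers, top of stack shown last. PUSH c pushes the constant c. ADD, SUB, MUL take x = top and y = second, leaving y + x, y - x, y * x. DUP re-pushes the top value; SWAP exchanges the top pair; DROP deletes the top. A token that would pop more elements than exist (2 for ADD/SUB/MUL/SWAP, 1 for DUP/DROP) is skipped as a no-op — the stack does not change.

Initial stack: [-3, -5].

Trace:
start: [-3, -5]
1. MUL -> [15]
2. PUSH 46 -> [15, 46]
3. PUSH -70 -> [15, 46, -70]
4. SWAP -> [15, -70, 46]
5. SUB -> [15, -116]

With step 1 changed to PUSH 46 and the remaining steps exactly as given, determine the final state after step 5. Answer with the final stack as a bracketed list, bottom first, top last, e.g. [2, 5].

[-3, -5, 46, -116]

(re-executing from step 1 with the substitution; state before step 1: [-3, -5])
1. PUSH 46 -> [-3, -5, 46]
2. PUSH 46 -> [-3, -5, 46, 46]
3. PUSH -70 -> [-3, -5, 46, 46, -70]
4. SWAP -> [-3, -5, 46, -70, 46]
5. SUB -> [-3, -5, 46, -116]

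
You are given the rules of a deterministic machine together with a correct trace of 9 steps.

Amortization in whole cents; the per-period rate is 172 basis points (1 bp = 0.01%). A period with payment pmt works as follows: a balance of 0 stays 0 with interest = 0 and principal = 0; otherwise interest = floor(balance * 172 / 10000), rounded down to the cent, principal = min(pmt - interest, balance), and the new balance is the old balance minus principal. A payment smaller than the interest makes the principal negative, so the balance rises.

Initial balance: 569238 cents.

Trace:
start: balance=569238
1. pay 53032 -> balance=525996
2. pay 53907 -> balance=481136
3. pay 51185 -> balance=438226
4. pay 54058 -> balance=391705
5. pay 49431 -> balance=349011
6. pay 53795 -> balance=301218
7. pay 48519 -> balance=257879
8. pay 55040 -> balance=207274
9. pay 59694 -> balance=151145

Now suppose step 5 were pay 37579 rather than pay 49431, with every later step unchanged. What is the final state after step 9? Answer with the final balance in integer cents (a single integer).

(re-executing from step 5 with the substitution; state before step 5: balance=391705)
5. pay 37579 -> balance=360863
6. pay 53795 -> balance=313274
7. pay 48519 -> balance=270143
8. pay 55040 -> balance=219749
9. pay 59694 -> balance=163834

163834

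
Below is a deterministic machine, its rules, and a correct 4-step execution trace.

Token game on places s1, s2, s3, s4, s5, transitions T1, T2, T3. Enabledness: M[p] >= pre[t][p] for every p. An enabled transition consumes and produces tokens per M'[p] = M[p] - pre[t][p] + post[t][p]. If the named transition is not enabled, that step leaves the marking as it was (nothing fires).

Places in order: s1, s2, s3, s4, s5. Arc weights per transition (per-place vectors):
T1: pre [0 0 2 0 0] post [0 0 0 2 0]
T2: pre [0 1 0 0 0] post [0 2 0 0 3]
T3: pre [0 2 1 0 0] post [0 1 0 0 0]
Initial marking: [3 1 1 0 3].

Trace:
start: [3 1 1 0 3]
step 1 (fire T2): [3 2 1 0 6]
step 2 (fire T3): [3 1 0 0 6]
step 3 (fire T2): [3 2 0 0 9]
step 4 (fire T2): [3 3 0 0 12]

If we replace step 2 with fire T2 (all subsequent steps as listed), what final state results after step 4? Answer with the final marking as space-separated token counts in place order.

(re-executing from step 2 with the substitution; state before step 2: [3 2 1 0 6])
step 2 (fire T2): [3 3 1 0 9]
step 3 (fire T2): [3 4 1 0 12]
step 4 (fire T2): [3 5 1 0 15]

3 5 1 0 15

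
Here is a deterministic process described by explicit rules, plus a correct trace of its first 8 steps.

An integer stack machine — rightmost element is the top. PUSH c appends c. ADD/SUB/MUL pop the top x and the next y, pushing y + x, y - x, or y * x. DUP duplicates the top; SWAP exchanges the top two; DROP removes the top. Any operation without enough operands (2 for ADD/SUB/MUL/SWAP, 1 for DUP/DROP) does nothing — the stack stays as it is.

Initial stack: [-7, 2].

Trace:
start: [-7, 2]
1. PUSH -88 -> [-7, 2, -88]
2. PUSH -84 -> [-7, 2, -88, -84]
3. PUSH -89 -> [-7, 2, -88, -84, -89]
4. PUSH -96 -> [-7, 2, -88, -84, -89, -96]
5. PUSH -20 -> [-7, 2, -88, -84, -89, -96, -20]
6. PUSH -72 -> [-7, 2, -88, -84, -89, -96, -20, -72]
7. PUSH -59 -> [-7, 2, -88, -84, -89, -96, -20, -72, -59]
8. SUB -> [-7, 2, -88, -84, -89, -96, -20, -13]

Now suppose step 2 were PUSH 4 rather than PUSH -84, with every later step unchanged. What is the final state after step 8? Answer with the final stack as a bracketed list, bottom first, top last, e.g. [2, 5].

[-7, 2, -88, 4, -89, -96, -20, -13]

(re-executing from step 2 with the substitution; state before step 2: [-7, 2, -88])
2. PUSH 4 -> [-7, 2, -88, 4]
3. PUSH -89 -> [-7, 2, -88, 4, -89]
4. PUSH -96 -> [-7, 2, -88, 4, -89, -96]
5. PUSH -20 -> [-7, 2, -88, 4, -89, -96, -20]
6. PUSH -72 -> [-7, 2, -88, 4, -89, -96, -20, -72]
7. PUSH -59 -> [-7, 2, -88, 4, -89, -96, -20, -72, -59]
8. SUB -> [-7, 2, -88, 4, -89, -96, -20, -13]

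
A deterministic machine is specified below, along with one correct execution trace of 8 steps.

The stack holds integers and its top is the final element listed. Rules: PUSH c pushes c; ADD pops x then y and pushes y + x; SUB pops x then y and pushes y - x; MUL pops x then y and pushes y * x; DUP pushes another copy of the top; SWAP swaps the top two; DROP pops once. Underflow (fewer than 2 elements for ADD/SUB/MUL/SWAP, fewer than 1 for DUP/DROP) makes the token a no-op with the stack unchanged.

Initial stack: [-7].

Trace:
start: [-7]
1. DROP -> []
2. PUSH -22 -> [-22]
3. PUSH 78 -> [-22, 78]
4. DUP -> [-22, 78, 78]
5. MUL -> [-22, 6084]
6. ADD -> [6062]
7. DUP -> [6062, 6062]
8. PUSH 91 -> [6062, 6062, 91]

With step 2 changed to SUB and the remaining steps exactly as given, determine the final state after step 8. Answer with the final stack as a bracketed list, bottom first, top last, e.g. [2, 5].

[6084, 6084, 91]

(re-executing from step 2 with the substitution; state before step 2: [])
2. SUB -> []
3. PUSH 78 -> [78]
4. DUP -> [78, 78]
5. MUL -> [6084]
6. ADD -> [6084]
7. DUP -> [6084, 6084]
8. PUSH 91 -> [6084, 6084, 91]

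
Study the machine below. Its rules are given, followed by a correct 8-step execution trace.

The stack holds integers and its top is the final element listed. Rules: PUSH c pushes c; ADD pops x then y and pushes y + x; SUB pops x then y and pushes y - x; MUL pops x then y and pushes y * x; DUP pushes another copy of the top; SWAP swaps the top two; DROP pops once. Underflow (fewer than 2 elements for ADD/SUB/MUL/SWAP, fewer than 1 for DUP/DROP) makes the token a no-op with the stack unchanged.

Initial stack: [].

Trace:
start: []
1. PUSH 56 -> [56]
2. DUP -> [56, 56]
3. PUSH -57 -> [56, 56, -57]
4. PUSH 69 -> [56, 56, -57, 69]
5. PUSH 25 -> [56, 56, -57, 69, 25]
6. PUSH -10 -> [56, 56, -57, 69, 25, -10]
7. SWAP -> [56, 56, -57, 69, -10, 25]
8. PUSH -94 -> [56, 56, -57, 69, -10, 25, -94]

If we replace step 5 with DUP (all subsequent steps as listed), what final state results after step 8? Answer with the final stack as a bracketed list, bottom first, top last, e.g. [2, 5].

[56, 56, -57, 69, -10, 69, -94]

(re-executing from step 5 with the substitution; state before step 5: [56, 56, -57, 69])
5. DUP -> [56, 56, -57, 69, 69]
6. PUSH -10 -> [56, 56, -57, 69, 69, -10]
7. SWAP -> [56, 56, -57, 69, -10, 69]
8. PUSH -94 -> [56, 56, -57, 69, -10, 69, -94]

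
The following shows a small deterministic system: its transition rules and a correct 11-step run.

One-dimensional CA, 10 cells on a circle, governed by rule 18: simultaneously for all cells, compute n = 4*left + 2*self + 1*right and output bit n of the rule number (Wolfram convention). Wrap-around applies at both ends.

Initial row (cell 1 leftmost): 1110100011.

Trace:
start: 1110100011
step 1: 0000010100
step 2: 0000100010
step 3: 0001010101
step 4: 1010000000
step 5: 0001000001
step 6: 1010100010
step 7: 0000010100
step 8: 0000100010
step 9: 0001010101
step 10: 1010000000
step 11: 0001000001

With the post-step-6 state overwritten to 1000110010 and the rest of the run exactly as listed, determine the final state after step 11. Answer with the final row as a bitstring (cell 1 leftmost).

0101001100

state after step 6 := 1000110010
step 7: 0101001100
step 8: 1000110010
step 9: 0101001100
step 10: 1000110010
step 11: 0101001100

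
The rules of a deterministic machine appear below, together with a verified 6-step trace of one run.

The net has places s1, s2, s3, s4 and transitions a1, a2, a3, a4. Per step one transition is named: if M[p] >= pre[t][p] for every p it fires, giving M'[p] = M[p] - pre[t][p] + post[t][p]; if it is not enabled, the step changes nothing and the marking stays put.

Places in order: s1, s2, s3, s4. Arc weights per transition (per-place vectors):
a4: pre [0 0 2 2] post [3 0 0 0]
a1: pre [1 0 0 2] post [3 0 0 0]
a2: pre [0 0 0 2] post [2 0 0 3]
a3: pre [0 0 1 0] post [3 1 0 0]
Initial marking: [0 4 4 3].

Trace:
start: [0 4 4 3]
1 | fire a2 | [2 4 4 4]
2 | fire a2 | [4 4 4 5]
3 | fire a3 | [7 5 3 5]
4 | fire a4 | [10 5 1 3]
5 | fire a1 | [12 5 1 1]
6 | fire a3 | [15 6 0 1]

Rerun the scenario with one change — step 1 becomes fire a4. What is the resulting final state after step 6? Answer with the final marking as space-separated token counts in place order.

(re-executing from step 1 with the substitution; state before step 1: [0 4 4 3])
1 | fire a4 | [3 4 2 1]
2 | fire a2 | [3 4 2 1]
3 | fire a3 | [6 5 1 1]
4 | fire a4 | [6 5 1 1]
5 | fire a1 | [6 5 1 1]
6 | fire a3 | [9 6 0 1]

9 6 0 1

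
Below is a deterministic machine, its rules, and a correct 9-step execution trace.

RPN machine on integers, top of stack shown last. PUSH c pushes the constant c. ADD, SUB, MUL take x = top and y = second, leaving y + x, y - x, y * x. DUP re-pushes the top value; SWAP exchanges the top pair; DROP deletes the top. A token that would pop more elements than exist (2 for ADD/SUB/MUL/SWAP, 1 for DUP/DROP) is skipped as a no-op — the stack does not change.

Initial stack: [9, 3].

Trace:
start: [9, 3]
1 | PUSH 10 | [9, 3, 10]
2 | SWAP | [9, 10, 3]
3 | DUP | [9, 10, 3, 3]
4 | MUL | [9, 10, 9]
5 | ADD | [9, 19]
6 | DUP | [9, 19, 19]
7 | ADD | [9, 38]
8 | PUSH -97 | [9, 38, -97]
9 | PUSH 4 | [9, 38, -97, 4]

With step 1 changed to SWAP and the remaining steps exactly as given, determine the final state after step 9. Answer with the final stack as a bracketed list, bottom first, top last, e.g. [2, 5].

[36, -97, 4]

(re-executing from step 1 with the substitution; state before step 1: [9, 3])
1 | SWAP | [3, 9]
2 | SWAP | [9, 3]
3 | DUP | [9, 3, 3]
4 | MUL | [9, 9]
5 | ADD | [18]
6 | DUP | [18, 18]
7 | ADD | [36]
8 | PUSH -97 | [36, -97]
9 | PUSH 4 | [36, -97, 4]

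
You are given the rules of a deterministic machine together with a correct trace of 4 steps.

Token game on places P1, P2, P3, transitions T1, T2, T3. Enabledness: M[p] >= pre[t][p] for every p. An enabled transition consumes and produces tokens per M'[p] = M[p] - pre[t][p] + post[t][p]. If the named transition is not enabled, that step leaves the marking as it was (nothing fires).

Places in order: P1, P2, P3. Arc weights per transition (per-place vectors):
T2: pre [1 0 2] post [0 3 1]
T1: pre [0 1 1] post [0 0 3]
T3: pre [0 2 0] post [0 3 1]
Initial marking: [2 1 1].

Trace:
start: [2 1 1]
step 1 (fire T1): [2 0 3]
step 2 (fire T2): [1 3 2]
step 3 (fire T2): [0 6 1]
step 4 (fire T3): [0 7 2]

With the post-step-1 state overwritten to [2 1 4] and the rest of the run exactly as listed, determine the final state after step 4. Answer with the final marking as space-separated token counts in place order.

state after step 1 := [2 1 4]
step 2 (fire T2): [1 4 3]
step 3 (fire T2): [0 7 2]
step 4 (fire T3): [0 8 3]

0 8 3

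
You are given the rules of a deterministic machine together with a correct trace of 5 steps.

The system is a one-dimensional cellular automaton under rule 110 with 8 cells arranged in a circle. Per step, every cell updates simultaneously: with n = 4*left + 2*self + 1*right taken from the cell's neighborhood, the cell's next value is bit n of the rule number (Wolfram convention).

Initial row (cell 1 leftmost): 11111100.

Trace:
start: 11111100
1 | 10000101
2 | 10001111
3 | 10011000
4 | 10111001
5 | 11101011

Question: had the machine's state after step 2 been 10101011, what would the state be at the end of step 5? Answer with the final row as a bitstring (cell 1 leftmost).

state after step 2 := 10101011
3 | 11111110
4 | 10000011
5 | 10000110

10000110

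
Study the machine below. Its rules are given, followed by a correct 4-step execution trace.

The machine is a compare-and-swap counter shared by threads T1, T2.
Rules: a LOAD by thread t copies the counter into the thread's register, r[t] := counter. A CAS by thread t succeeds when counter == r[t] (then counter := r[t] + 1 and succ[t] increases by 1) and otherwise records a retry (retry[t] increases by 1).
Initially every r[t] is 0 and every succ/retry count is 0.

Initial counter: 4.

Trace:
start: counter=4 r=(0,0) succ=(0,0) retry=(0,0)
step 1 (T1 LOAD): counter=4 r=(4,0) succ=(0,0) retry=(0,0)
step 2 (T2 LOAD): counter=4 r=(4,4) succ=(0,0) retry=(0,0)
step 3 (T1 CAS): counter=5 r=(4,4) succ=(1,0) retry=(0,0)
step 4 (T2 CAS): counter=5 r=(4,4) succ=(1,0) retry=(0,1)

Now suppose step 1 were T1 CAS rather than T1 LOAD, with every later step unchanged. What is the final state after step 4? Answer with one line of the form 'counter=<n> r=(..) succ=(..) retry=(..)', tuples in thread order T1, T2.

counter=5 r=(0,4) succ=(0,1) retry=(2,0)

(re-executing from step 1 with the substitution; state before step 1: counter=4 r=(0,0) succ=(0,0) retry=(0,0))
step 1 (T1 CAS): counter=4 r=(0,0) succ=(0,0) retry=(1,0)
step 2 (T2 LOAD): counter=4 r=(0,4) succ=(0,0) retry=(1,0)
step 3 (T1 CAS): counter=4 r=(0,4) succ=(0,0) retry=(2,0)
step 4 (T2 CAS): counter=5 r=(0,4) succ=(0,1) retry=(2,0)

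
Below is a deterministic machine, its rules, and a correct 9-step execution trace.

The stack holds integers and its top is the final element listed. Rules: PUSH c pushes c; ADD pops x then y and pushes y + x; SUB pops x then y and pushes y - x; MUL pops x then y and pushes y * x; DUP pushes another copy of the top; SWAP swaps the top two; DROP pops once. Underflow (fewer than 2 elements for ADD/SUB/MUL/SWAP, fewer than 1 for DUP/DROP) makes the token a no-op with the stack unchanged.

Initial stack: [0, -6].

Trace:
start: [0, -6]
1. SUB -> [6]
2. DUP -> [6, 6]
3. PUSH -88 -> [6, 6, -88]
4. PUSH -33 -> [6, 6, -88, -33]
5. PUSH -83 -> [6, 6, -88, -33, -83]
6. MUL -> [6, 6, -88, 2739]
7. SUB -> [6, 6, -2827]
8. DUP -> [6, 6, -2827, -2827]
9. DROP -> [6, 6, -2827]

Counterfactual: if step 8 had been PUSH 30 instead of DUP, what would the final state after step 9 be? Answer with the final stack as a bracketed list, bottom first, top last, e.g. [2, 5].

(re-executing from step 8 with the substitution; state before step 8: [6, 6, -2827])
8. PUSH 30 -> [6, 6, -2827, 30]
9. DROP -> [6, 6, -2827]

[6, 6, -2827]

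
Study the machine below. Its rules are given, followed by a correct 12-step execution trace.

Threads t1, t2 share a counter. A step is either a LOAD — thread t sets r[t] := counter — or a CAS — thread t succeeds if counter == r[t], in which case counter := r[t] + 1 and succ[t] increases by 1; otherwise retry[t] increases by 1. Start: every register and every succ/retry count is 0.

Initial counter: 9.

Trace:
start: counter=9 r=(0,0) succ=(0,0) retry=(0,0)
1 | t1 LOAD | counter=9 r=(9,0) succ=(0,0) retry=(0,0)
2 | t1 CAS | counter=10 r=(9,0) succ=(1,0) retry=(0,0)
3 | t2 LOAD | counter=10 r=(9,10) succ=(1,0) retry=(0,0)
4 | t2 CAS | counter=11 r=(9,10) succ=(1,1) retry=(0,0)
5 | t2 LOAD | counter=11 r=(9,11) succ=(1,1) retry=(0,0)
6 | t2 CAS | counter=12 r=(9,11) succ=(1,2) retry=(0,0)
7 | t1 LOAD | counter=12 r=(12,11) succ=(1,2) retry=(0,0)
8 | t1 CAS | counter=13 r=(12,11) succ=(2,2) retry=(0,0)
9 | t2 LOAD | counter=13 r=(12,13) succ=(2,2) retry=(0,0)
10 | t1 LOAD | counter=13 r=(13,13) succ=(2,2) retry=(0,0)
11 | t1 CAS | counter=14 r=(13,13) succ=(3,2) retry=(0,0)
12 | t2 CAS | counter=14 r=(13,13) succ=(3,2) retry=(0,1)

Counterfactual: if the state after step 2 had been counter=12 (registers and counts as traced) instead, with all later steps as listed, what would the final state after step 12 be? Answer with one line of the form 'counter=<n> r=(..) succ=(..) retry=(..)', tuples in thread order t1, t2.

counter=16 r=(15,15) succ=(3,2) retry=(0,1)

state after step 2 := counter=12 r=(9,0) succ=(1,0) retry=(0,0)
3 | t2 LOAD | counter=12 r=(9,12) succ=(1,0) retry=(0,0)
4 | t2 CAS | counter=13 r=(9,12) succ=(1,1) retry=(0,0)
5 | t2 LOAD | counter=13 r=(9,13) succ=(1,1) retry=(0,0)
6 | t2 CAS | counter=14 r=(9,13) succ=(1,2) retry=(0,0)
7 | t1 LOAD | counter=14 r=(14,13) succ=(1,2) retry=(0,0)
8 | t1 CAS | counter=15 r=(14,13) succ=(2,2) retry=(0,0)
9 | t2 LOAD | counter=15 r=(14,15) succ=(2,2) retry=(0,0)
10 | t1 LOAD | counter=15 r=(15,15) succ=(2,2) retry=(0,0)
11 | t1 CAS | counter=16 r=(15,15) succ=(3,2) retry=(0,0)
12 | t2 CAS | counter=16 r=(15,15) succ=(3,2) retry=(0,1)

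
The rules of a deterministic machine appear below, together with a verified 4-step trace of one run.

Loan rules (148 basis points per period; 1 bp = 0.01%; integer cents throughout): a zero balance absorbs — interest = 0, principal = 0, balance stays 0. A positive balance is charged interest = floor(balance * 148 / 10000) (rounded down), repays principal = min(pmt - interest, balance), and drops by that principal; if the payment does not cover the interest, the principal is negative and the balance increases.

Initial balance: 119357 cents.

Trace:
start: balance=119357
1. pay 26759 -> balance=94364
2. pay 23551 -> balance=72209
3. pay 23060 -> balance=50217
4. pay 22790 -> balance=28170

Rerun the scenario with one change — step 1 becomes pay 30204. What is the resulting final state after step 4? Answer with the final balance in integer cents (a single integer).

24569

(re-executing from step 1 with the substitution; state before step 1: balance=119357)
1. pay 30204 -> balance=90919
2. pay 23551 -> balance=68713
3. pay 23060 -> balance=46669
4. pay 22790 -> balance=24569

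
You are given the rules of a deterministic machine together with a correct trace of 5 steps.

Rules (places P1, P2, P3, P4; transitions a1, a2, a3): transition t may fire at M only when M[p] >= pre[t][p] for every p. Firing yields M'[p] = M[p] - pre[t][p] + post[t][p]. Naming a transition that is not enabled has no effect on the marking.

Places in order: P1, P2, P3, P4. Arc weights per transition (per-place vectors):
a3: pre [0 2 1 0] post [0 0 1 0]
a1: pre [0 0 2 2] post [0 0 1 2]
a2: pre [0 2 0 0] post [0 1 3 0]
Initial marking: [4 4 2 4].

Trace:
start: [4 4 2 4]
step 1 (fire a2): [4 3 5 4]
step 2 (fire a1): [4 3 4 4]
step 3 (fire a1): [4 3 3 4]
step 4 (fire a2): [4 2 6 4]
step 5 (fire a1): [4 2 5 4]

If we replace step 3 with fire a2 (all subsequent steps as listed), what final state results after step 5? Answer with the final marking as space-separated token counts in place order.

(re-executing from step 3 with the substitution; state before step 3: [4 3 4 4])
step 3 (fire a2): [4 2 7 4]
step 4 (fire a2): [4 1 10 4]
step 5 (fire a1): [4 1 9 4]

4 1 9 4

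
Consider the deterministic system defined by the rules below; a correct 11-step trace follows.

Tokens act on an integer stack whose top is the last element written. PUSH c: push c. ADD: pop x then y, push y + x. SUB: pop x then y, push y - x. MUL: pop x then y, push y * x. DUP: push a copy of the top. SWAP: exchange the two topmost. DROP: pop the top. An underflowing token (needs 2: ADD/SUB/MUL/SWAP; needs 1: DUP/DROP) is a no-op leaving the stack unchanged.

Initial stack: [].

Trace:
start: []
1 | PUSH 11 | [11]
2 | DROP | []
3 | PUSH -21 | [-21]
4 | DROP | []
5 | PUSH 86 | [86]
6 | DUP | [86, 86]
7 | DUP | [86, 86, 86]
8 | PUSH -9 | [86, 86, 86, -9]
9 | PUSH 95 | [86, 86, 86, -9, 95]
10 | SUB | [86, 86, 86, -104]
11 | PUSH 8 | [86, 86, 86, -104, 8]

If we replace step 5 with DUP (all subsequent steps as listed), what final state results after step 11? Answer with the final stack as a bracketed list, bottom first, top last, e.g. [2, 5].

(re-executing from step 5 with the substitution; state before step 5: [])
5 | DUP | []
6 | DUP | []
7 | DUP | []
8 | PUSH -9 | [-9]
9 | PUSH 95 | [-9, 95]
10 | SUB | [-104]
11 | PUSH 8 | [-104, 8]

[-104, 8]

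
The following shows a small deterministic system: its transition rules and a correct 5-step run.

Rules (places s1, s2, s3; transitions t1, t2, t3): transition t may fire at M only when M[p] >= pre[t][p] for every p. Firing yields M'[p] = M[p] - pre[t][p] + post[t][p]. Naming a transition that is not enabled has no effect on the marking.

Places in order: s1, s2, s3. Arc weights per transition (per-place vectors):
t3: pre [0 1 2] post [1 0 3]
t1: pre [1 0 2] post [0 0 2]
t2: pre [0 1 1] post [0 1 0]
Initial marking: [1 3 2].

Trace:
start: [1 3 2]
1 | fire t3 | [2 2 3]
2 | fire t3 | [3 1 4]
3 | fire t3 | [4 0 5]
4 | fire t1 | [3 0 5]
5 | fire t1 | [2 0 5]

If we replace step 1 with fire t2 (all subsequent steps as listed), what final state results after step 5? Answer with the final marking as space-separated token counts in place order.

1 3 1

(re-executing from step 1 with the substitution; state before step 1: [1 3 2])
1 | fire t2 | [1 3 1]
2 | fire t3 | [1 3 1]
3 | fire t3 | [1 3 1]
4 | fire t1 | [1 3 1]
5 | fire t1 | [1 3 1]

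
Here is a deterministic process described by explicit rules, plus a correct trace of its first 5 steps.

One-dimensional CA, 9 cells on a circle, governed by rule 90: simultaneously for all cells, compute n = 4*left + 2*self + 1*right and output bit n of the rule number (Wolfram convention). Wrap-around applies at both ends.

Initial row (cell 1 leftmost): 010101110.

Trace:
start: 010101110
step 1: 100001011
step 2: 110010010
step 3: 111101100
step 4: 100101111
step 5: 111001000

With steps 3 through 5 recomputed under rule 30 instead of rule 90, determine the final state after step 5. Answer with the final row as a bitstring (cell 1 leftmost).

(re-executing steps 3..5 under rule 30; state before step 3: 110010010)
step 3: 101111110
step 4: 101000000
step 5: 101100001

101100001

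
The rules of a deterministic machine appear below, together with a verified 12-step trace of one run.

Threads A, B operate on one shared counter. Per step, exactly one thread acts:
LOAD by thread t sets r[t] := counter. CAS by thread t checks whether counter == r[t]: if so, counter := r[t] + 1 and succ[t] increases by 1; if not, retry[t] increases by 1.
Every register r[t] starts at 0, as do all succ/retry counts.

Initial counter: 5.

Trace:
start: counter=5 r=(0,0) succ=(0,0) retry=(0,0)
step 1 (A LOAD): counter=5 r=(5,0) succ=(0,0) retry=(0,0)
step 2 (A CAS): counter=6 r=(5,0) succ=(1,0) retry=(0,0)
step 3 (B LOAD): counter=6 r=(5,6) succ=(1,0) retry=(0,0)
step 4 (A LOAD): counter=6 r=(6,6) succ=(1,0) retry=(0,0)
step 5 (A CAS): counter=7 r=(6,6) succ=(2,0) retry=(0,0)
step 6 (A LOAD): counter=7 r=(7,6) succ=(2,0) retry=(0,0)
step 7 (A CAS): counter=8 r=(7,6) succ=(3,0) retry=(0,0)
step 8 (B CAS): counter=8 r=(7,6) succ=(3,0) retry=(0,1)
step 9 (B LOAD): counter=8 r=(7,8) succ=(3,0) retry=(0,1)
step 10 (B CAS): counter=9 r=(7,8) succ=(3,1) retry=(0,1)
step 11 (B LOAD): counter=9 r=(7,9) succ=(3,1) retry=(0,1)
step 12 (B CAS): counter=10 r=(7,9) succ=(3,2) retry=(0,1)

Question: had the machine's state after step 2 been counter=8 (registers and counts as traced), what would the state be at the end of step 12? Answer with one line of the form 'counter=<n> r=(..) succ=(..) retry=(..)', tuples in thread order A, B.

counter=12 r=(9,11) succ=(3,2) retry=(0,1)

state after step 2 := counter=8 r=(5,0) succ=(1,0) retry=(0,0)
step 3 (B LOAD): counter=8 r=(5,8) succ=(1,0) retry=(0,0)
step 4 (A LOAD): counter=8 r=(8,8) succ=(1,0) retry=(0,0)
step 5 (A CAS): counter=9 r=(8,8) succ=(2,0) retry=(0,0)
step 6 (A LOAD): counter=9 r=(9,8) succ=(2,0) retry=(0,0)
step 7 (A CAS): counter=10 r=(9,8) succ=(3,0) retry=(0,0)
step 8 (B CAS): counter=10 r=(9,8) succ=(3,0) retry=(0,1)
step 9 (B LOAD): counter=10 r=(9,10) succ=(3,0) retry=(0,1)
step 10 (B CAS): counter=11 r=(9,10) succ=(3,1) retry=(0,1)
step 11 (B LOAD): counter=11 r=(9,11) succ=(3,1) retry=(0,1)
step 12 (B CAS): counter=12 r=(9,11) succ=(3,2) retry=(0,1)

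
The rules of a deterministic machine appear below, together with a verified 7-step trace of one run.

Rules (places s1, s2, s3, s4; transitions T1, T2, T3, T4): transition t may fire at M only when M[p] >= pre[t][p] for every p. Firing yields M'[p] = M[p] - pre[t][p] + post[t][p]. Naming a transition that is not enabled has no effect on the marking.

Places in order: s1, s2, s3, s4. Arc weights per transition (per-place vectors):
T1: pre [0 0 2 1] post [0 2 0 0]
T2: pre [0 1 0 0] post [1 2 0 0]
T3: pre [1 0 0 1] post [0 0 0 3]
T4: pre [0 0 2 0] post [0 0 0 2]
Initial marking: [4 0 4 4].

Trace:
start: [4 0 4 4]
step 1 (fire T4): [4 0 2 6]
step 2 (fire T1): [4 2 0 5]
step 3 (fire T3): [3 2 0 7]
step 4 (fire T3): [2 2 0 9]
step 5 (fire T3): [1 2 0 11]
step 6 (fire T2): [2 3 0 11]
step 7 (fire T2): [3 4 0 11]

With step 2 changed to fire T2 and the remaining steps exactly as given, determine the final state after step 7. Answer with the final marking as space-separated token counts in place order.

1 0 2 12

(re-executing from step 2 with the substitution; state before step 2: [4 0 2 6])
step 2 (fire T2): [4 0 2 6]
step 3 (fire T3): [3 0 2 8]
step 4 (fire T3): [2 0 2 10]
step 5 (fire T3): [1 0 2 12]
step 6 (fire T2): [1 0 2 12]
step 7 (fire T2): [1 0 2 12]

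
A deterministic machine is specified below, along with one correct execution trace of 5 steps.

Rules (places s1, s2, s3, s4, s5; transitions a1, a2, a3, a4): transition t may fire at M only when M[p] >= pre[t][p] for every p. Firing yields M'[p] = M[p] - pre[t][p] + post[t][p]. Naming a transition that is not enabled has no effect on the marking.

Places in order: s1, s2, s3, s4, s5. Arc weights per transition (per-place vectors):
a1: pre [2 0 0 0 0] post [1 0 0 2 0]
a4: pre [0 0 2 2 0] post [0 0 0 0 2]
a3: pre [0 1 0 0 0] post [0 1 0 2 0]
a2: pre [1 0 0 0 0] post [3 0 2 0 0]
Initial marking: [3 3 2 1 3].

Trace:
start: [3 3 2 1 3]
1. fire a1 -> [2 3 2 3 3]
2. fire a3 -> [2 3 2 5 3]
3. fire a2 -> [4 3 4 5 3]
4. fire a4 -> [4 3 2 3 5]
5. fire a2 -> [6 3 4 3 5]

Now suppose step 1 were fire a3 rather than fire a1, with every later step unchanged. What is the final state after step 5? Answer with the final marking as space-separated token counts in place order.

(re-executing from step 1 with the substitution; state before step 1: [3 3 2 1 3])
1. fire a3 -> [3 3 2 3 3]
2. fire a3 -> [3 3 2 5 3]
3. fire a2 -> [5 3 4 5 3]
4. fire a4 -> [5 3 2 3 5]
5. fire a2 -> [7 3 4 3 5]

7 3 4 3 5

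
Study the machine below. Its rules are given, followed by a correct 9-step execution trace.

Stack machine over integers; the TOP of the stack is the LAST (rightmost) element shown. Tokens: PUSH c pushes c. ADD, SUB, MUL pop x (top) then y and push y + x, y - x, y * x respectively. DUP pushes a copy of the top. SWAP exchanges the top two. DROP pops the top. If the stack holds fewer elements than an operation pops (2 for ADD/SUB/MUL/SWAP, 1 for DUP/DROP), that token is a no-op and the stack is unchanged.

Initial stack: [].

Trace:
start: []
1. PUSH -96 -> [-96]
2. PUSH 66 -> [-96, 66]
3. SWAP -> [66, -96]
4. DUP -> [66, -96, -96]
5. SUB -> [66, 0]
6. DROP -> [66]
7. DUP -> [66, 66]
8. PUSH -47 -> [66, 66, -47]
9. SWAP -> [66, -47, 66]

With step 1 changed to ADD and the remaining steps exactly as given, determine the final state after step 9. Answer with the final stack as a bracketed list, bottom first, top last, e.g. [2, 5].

(re-executing from step 1 with the substitution; state before step 1: [])
1. ADD -> []
2. PUSH 66 -> [66]
3. SWAP -> [66]
4. DUP -> [66, 66]
5. SUB -> [0]
6. DROP -> []
7. DUP -> []
8. PUSH -47 -> [-47]
9. SWAP -> [-47]

[-47]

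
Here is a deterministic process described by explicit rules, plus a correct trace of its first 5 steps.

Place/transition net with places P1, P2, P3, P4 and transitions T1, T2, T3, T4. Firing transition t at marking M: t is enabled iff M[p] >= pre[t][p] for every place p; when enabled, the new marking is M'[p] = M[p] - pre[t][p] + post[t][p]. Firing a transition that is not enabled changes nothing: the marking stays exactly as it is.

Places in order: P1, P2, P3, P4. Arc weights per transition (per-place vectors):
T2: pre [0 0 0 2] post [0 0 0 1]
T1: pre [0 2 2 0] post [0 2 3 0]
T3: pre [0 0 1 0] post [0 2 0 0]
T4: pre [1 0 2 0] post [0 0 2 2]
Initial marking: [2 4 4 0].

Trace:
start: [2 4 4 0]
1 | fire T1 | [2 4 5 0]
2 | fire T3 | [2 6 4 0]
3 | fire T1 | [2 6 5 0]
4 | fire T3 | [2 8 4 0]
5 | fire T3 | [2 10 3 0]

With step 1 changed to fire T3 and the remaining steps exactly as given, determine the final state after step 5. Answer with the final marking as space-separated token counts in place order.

(re-executing from step 1 with the substitution; state before step 1: [2 4 4 0])
1 | fire T3 | [2 6 3 0]
2 | fire T3 | [2 8 2 0]
3 | fire T1 | [2 8 3 0]
4 | fire T3 | [2 10 2 0]
5 | fire T3 | [2 12 1 0]

2 12 1 0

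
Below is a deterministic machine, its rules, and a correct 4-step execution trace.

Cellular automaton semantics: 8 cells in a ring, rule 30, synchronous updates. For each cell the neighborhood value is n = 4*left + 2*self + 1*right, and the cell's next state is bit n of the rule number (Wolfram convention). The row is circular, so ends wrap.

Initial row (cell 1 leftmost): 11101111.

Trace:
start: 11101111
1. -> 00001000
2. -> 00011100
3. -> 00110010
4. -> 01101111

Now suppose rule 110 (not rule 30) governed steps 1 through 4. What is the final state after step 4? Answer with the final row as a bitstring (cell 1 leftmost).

10001001

(re-executing steps 1..4 under rule 110; state before step 1: 11101111)
1. -> 00111000
2. -> 01101000
3. -> 11111000
4. -> 10001001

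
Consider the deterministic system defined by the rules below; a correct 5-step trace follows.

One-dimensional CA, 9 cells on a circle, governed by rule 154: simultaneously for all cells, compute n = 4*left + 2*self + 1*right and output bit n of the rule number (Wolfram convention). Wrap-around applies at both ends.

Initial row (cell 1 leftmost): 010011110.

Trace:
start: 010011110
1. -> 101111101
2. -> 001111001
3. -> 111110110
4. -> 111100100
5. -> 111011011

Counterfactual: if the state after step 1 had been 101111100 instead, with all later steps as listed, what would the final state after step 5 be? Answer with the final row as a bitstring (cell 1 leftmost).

state after step 1 := 101111100
2. -> 001111011
3. -> 111110010
4. -> 111101100
5. -> 111001011

111001011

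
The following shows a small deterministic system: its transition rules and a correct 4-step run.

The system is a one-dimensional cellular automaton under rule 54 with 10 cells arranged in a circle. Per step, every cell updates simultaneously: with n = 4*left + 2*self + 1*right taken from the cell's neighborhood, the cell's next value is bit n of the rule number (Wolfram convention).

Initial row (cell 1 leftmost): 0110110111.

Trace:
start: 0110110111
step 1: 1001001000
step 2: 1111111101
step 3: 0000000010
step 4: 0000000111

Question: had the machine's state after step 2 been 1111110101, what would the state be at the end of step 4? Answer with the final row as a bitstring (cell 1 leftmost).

state after step 2 := 1111110101
step 3: 0000001110
step 4: 0000010001

0000010001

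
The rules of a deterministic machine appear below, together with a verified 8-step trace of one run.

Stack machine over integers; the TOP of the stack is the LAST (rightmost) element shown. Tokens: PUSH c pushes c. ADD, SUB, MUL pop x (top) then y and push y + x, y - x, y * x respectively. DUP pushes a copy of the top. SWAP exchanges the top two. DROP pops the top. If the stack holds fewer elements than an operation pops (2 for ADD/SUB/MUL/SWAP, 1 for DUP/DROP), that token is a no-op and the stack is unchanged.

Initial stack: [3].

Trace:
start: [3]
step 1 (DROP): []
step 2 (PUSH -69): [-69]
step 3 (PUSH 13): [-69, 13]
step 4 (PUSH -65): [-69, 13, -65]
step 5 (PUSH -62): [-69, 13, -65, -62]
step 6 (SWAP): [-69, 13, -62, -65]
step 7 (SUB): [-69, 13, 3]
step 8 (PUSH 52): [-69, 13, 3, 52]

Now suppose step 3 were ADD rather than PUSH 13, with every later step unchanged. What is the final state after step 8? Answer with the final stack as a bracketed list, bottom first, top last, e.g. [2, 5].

[-69, 3, 52]

(re-executing from step 3 with the substitution; state before step 3: [-69])
step 3 (ADD): [-69]
step 4 (PUSH -65): [-69, -65]
step 5 (PUSH -62): [-69, -65, -62]
step 6 (SWAP): [-69, -62, -65]
step 7 (SUB): [-69, 3]
step 8 (PUSH 52): [-69, 3, 52]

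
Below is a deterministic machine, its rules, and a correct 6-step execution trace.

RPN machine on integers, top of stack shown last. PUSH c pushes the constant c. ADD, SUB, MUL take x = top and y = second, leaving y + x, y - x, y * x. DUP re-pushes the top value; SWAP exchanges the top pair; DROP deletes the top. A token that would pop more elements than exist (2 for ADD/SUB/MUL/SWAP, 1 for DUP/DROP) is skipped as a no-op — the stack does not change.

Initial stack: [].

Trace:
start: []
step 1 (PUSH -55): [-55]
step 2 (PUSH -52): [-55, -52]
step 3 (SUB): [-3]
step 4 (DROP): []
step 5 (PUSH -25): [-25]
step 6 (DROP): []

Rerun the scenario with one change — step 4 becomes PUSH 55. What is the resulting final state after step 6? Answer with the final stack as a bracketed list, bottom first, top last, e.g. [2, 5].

[-3, 55]

(re-executing from step 4 with the substitution; state before step 4: [-3])
step 4 (PUSH 55): [-3, 55]
step 5 (PUSH -25): [-3, 55, -25]
step 6 (DROP): [-3, 55]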